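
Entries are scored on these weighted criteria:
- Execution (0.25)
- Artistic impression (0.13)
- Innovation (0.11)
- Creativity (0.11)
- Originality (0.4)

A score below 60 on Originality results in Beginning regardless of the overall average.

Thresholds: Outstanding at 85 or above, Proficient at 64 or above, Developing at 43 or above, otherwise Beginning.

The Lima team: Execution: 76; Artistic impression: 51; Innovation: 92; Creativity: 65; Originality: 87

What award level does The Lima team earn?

Proficient

Originality score 87 ≥ 60: minimum met.
Weighted total:
  Execution 76 × 0.25 = 19
  Artistic impression 51 × 0.13 = 6.63
  Innovation 92 × 0.11 = 10.12
  Creativity 65 × 0.11 = 7.15
  Originality 87 × 0.4 = 34.8
Sum = 77.7
77.7 is ≥ 64 and < 85 → Proficient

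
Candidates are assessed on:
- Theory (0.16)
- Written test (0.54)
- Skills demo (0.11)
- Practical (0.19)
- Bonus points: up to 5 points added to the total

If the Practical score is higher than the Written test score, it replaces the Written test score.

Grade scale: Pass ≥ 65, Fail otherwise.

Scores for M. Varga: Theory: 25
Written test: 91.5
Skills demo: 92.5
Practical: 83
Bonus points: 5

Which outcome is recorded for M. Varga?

Practical (83) ≤ Written test (91.5), so Written test stays at 91.5.
Weighted total:
  Theory 25 × 0.16 = 4
  Written test 91.5 × 0.54 = 49.41
  Skills demo 92.5 × 0.11 = 10.175
  Practical 83 × 0.19 = 15.77
Sum = 79.355
Bonus points: 79.355 + 5 = 84.355
84.355 ≥ 65 → Pass

Pass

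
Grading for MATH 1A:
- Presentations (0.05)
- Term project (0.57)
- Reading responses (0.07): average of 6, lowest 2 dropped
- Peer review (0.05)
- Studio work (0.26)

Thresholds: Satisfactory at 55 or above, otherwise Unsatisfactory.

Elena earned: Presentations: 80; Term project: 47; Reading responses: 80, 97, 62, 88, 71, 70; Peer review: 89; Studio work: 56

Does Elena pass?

Satisfactory

Reading responses: drop 62, 70 → average of remaining 4 = 336/4 = 84
Weighted total:
  Presentations 80 × 0.05 = 4
  Term project 47 × 0.57 = 26.79
  Reading responses 84 × 0.07 = 5.88
  Peer review 89 × 0.05 = 4.45
  Studio work 56 × 0.26 = 14.56
Sum = 55.68
55.68 ≥ 55 → Satisfactory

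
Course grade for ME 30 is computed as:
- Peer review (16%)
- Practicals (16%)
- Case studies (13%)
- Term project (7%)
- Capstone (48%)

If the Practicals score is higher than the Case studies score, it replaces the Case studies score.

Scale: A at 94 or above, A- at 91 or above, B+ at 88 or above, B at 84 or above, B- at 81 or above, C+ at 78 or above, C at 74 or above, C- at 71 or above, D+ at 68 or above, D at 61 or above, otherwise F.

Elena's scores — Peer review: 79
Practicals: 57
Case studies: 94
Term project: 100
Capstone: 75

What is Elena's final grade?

C

Practicals (57) ≤ Case studies (94), so Case studies stays at 94.
Weighted total:
  Peer review 79 × 0.16 = 12.64
  Practicals 57 × 0.16 = 9.12
  Case studies 94 × 0.13 = 12.22
  Term project 100 × 0.07 = 7
  Capstone 75 × 0.48 = 36
Sum = 76.98
76.98 is ≥ 74 and < 78 → C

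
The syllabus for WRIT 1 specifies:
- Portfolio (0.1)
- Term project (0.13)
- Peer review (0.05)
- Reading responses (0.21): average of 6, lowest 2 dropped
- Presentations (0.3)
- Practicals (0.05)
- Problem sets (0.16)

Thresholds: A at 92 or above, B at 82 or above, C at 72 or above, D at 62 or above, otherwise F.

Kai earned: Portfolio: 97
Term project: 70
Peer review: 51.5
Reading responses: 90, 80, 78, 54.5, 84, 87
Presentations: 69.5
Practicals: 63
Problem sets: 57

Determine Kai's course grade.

C

Reading responses: drop 54.5, 78 → average of remaining 4 = 341/4 = 85.25
Weighted total:
  Portfolio 97 × 0.1 = 9.7
  Term project 70 × 0.13 = 9.1
  Peer review 51.5 × 0.05 = 2.575
  Reading responses 85.25 × 0.21 = 17.9025
  Presentations 69.5 × 0.3 = 20.85
  Practicals 63 × 0.05 = 3.15
  Problem sets 57 × 0.16 = 9.12
Sum = 72.3975
72.3975 is ≥ 72 and < 82 → C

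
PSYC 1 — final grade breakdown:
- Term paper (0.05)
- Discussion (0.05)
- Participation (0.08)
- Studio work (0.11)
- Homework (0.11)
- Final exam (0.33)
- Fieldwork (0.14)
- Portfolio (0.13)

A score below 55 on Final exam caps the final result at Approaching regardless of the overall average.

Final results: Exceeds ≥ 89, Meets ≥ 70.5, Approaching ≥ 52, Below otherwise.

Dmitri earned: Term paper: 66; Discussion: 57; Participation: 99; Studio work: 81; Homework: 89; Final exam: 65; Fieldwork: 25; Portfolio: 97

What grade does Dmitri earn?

Final exam score 65 ≥ 55: minimum met.
Weighted total:
  Term paper 66 × 0.05 = 3.3
  Discussion 57 × 0.05 = 2.85
  Participation 99 × 0.08 = 7.92
  Studio work 81 × 0.11 = 8.91
  Homework 89 × 0.11 = 9.79
  Final exam 65 × 0.33 = 21.45
  Fieldwork 25 × 0.14 = 3.5
  Portfolio 97 × 0.13 = 12.61
Sum = 70.33
70.33 is ≥ 52 and < 70.5 → Approaching

Approaching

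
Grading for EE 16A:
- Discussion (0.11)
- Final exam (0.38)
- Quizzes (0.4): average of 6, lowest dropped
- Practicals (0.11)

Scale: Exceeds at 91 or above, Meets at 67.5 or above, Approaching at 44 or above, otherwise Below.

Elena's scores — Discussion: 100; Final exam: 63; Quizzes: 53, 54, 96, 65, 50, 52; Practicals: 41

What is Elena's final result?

Quizzes: drop 50 → average of remaining 5 = 320/5 = 64
Weighted total:
  Discussion 100 × 0.11 = 11
  Final exam 63 × 0.38 = 23.94
  Quizzes 64 × 0.4 = 25.6
  Practicals 41 × 0.11 = 4.51
Sum = 65.05
65.05 is ≥ 44 and < 67.5 → Approaching

Approaching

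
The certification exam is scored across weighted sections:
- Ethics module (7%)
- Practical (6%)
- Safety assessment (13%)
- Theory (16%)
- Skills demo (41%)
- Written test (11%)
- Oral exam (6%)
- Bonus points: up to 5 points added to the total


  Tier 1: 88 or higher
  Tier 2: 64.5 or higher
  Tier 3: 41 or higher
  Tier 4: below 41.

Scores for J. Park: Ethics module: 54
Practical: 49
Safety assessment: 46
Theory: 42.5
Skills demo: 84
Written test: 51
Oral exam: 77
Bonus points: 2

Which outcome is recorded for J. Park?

Weighted total:
  Ethics module 54 × 0.07 = 3.78
  Practical 49 × 0.06 = 2.94
  Safety assessment 46 × 0.13 = 5.98
  Theory 42.5 × 0.16 = 6.8
  Skills demo 84 × 0.41 = 34.44
  Written test 51 × 0.11 = 5.61
  Oral exam 77 × 0.06 = 4.62
Sum = 64.17
Bonus points: 64.17 + 2 = 66.17
66.17 is ≥ 64.5 and < 88 → Tier 2

Tier 2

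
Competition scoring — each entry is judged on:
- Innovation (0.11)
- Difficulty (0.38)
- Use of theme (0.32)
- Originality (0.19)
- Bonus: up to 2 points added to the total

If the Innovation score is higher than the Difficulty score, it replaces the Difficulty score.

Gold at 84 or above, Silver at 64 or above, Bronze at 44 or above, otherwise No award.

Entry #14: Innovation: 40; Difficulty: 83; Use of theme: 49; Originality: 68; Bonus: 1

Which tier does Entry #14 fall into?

Silver

Innovation (40) ≤ Difficulty (83), so Difficulty stays at 83.
Weighted total:
  Innovation 40 × 0.11 = 4.4
  Difficulty 83 × 0.38 = 31.54
  Use of theme 49 × 0.32 = 15.68
  Originality 68 × 0.19 = 12.92
Sum = 64.54
Bonus: 64.54 + 1 = 65.54
65.54 is ≥ 64 and < 84 → Silver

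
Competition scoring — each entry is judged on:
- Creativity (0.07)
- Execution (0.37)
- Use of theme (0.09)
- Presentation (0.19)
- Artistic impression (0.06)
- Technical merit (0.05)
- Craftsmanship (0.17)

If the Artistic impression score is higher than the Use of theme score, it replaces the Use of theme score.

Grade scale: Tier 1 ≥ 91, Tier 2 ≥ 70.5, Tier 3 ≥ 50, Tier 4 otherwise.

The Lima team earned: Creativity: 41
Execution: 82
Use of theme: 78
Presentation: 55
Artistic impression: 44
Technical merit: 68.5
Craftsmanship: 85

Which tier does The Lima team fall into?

Artistic impression (44) ≤ Use of theme (78), so Use of theme stays at 78.
Weighted total:
  Creativity 41 × 0.07 = 2.87
  Execution 82 × 0.37 = 30.34
  Use of theme 78 × 0.09 = 7.02
  Presentation 55 × 0.19 = 10.45
  Artistic impression 44 × 0.06 = 2.64
  Technical merit 68.5 × 0.05 = 3.425
  Craftsmanship 85 × 0.17 = 14.45
Sum = 71.195
71.195 is ≥ 70.5 and < 91 → Tier 2

Tier 2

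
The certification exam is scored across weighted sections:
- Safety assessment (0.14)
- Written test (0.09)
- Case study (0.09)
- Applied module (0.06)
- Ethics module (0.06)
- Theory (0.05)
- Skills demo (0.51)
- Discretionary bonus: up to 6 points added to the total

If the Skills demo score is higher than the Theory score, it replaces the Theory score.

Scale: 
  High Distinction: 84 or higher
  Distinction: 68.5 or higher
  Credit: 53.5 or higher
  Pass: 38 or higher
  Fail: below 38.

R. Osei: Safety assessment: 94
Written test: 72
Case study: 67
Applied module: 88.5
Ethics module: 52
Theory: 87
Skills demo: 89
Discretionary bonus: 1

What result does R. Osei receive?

Skills demo (89) > Theory (87), so Theory counts as 89.
Weighted total:
  Safety assessment 94 × 0.14 = 13.16
  Written test 72 × 0.09 = 6.48
  Case study 67 × 0.09 = 6.03
  Applied module 88.5 × 0.06 = 5.31
  Ethics module 52 × 0.06 = 3.12
  Theory 89 × 0.05 = 4.45
  Skills demo 89 × 0.51 = 45.39
Sum = 83.94
Discretionary bonus: 83.94 + 1 = 84.94
84.94 ≥ 84 → High Distinction

High Distinction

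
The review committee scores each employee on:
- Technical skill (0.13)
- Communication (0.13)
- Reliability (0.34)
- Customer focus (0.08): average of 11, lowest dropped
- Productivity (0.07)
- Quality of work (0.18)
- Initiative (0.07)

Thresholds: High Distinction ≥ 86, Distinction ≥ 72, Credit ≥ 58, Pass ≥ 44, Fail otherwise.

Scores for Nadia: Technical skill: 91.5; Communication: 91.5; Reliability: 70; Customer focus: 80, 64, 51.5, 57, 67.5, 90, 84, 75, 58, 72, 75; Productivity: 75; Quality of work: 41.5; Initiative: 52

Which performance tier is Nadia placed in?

Credit

Customer focus: drop 51.5 → average of remaining 10 = 722.5/10 = 72.25
Weighted total:
  Technical skill 91.5 × 0.13 = 11.895
  Communication 91.5 × 0.13 = 11.895
  Reliability 70 × 0.34 = 23.8
  Customer focus 72.25 × 0.08 = 5.78
  Productivity 75 × 0.07 = 5.25
  Quality of work 41.5 × 0.18 = 7.47
  Initiative 52 × 0.07 = 3.64
Sum = 69.73
69.73 is ≥ 58 and < 72 → Credit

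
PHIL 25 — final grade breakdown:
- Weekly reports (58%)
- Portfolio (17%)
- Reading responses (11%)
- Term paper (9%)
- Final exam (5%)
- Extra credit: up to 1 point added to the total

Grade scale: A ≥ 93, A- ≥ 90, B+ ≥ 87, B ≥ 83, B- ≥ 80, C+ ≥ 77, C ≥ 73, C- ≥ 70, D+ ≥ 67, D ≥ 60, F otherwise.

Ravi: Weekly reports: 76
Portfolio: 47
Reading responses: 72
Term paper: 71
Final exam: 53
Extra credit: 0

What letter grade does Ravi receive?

D+

Weighted total:
  Weekly reports 76 × 0.58 = 44.08
  Portfolio 47 × 0.17 = 7.99
  Reading responses 72 × 0.11 = 7.92
  Term paper 71 × 0.09 = 6.39
  Final exam 53 × 0.05 = 2.65
Sum = 69.03
Extra credit: 69.03 + 0 = 69.03
69.03 is ≥ 67 and < 70 → D+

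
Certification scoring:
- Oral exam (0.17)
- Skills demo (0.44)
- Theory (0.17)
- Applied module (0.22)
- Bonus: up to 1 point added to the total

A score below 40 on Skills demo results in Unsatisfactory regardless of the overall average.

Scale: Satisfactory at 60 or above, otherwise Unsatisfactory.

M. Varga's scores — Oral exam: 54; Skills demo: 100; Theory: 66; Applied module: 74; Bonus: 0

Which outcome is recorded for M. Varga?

Skills demo score 100 ≥ 40: minimum met.
Weighted total:
  Oral exam 54 × 0.17 = 9.18
  Skills demo 100 × 0.44 = 44
  Theory 66 × 0.17 = 11.22
  Applied module 74 × 0.22 = 16.28
Sum = 80.68
Bonus: 80.68 + 0 = 80.68
80.68 ≥ 60 → Satisfactory

Satisfactory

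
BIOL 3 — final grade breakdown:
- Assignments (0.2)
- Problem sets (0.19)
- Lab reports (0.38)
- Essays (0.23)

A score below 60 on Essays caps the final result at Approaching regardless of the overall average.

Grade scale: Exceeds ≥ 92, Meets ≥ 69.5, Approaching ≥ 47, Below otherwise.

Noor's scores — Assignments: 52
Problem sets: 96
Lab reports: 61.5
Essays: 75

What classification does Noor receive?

Essays score 75 ≥ 60: minimum met.
Weighted total:
  Assignments 52 × 0.2 = 10.4
  Problem sets 96 × 0.19 = 18.24
  Lab reports 61.5 × 0.38 = 23.37
  Essays 75 × 0.23 = 17.25
Sum = 69.26
69.26 is ≥ 47 and < 69.5 → Approaching

Approaching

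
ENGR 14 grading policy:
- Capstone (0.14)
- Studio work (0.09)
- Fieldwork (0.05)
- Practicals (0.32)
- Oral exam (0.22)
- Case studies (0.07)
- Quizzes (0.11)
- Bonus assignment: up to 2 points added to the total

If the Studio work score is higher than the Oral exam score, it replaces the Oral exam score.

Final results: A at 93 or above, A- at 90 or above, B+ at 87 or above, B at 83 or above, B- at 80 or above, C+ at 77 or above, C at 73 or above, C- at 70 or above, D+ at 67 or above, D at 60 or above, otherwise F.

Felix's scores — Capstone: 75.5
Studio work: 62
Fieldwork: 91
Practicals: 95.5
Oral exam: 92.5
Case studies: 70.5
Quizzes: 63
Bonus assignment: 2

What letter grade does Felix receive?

B

Studio work (62) ≤ Oral exam (92.5), so Oral exam stays at 92.5.
Weighted total:
  Capstone 75.5 × 0.14 = 10.57
  Studio work 62 × 0.09 = 5.58
  Fieldwork 91 × 0.05 = 4.55
  Practicals 95.5 × 0.32 = 30.56
  Oral exam 92.5 × 0.22 = 20.35
  Case studies 70.5 × 0.07 = 4.935
  Quizzes 63 × 0.11 = 6.93
Sum = 83.475
Bonus assignment: 83.475 + 2 = 85.475
85.475 is ≥ 83 and < 87 → B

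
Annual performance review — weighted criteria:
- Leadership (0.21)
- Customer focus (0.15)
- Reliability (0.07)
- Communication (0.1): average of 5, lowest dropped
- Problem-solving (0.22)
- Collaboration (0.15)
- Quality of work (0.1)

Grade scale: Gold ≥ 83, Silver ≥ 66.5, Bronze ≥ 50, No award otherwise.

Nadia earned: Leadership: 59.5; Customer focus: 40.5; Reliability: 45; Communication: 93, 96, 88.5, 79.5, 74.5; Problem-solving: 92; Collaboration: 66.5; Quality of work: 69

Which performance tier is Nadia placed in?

Communication: drop 74.5 → average of remaining 4 = 357/4 = 89.25
Weighted total:
  Leadership 59.5 × 0.21 = 12.495
  Customer focus 40.5 × 0.15 = 6.075
  Reliability 45 × 0.07 = 3.15
  Communication 89.25 × 0.1 = 8.925
  Problem-solving 92 × 0.22 = 20.24
  Collaboration 66.5 × 0.15 = 9.975
  Quality of work 69 × 0.1 = 6.9
Sum = 67.76
67.76 is ≥ 66.5 and < 83 → Silver

Silver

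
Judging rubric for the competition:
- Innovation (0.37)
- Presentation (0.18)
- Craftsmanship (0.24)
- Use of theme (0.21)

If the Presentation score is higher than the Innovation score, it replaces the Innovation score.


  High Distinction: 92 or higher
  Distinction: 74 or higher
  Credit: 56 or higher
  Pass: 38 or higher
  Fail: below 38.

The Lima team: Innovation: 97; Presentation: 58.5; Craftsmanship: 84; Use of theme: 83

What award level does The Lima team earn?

Distinction

Presentation (58.5) ≤ Innovation (97), so Innovation stays at 97.
Weighted total:
  Innovation 97 × 0.37 = 35.89
  Presentation 58.5 × 0.18 = 10.53
  Craftsmanship 84 × 0.24 = 20.16
  Use of theme 83 × 0.21 = 17.43
Sum = 84.01
84.01 is ≥ 74 and < 92 → Distinction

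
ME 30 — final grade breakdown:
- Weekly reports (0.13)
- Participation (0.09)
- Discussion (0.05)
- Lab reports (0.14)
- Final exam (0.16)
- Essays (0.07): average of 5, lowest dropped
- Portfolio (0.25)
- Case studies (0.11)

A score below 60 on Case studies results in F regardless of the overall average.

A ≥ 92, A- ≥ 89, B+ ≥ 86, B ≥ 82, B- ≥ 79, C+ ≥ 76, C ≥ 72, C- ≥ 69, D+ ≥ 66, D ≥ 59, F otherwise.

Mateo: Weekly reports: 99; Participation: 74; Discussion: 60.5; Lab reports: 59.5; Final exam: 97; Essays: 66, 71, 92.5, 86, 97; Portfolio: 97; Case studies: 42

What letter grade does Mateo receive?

F

Essays: drop 66 → average of remaining 4 = 346.5/4 = 86.625
Case studies score 42 < 60: minimum not met.
Weighted total:
  Weekly reports 99 × 0.13 = 12.87
  Participation 74 × 0.09 = 6.66
  Discussion 60.5 × 0.05 = 3.025
  Lab reports 59.5 × 0.14 = 8.33
  Final exam 97 × 0.16 = 15.52
  Essays 86.625 × 0.07 = 6.06375
  Portfolio 97 × 0.25 = 24.25
  Case studies 42 × 0.11 = 4.62
Sum = 81.33875
Because the Case studies minimum was not met, the result is F.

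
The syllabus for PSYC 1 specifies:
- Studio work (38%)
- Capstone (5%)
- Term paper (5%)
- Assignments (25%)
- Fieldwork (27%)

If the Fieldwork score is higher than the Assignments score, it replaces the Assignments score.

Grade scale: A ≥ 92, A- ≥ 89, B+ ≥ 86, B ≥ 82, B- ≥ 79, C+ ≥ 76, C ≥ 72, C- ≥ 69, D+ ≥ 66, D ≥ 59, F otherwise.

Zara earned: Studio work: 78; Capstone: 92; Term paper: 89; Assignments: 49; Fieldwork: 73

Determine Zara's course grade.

C+

Fieldwork (73) > Assignments (49), so Assignments counts as 73.
Weighted total:
  Studio work 78 × 0.38 = 29.64
  Capstone 92 × 0.05 = 4.6
  Term paper 89 × 0.05 = 4.45
  Assignments 73 × 0.25 = 18.25
  Fieldwork 73 × 0.27 = 19.71
Sum = 76.65
76.65 is ≥ 76 and < 79 → C+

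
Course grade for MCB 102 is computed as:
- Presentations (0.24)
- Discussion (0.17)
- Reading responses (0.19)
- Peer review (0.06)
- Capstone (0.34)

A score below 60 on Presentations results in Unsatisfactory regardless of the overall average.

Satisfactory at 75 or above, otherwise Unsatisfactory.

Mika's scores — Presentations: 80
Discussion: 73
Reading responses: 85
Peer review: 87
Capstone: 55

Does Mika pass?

Unsatisfactory

Presentations score 80 ≥ 60: minimum met.
Weighted total:
  Presentations 80 × 0.24 = 19.2
  Discussion 73 × 0.17 = 12.41
  Reading responses 85 × 0.19 = 16.15
  Peer review 87 × 0.06 = 5.22
  Capstone 55 × 0.34 = 18.7
Sum = 71.68
71.68 < 75 → Unsatisfactory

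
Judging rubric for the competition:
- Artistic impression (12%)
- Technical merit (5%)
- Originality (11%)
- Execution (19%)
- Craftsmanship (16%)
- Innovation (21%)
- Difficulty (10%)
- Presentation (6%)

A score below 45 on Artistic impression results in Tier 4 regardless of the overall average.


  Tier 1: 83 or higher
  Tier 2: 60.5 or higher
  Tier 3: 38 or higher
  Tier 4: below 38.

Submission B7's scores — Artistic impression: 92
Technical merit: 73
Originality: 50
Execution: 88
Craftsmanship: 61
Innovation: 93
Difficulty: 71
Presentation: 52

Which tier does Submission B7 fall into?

Tier 2

Artistic impression score 92 ≥ 45: minimum met.
Weighted total:
  Artistic impression 92 × 0.12 = 11.04
  Technical merit 73 × 0.05 = 3.65
  Originality 50 × 0.11 = 5.5
  Execution 88 × 0.19 = 16.72
  Craftsmanship 61 × 0.16 = 9.76
  Innovation 93 × 0.21 = 19.53
  Difficulty 71 × 0.1 = 7.1
  Presentation 52 × 0.06 = 3.12
Sum = 76.42
76.42 is ≥ 60.5 and < 83 → Tier 2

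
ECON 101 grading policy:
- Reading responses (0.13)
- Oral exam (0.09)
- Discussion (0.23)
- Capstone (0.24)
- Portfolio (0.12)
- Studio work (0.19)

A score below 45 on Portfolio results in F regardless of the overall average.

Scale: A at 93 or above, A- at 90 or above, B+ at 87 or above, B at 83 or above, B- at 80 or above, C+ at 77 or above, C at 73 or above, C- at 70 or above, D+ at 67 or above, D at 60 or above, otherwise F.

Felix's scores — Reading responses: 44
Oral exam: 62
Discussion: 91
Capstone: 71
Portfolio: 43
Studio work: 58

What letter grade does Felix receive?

F

Portfolio score 43 < 45: minimum not met.
Weighted total:
  Reading responses 44 × 0.13 = 5.72
  Oral exam 62 × 0.09 = 5.58
  Discussion 91 × 0.23 = 20.93
  Capstone 71 × 0.24 = 17.04
  Portfolio 43 × 0.12 = 5.16
  Studio work 58 × 0.19 = 11.02
Sum = 65.45
Because the Portfolio minimum was not met, the result is F.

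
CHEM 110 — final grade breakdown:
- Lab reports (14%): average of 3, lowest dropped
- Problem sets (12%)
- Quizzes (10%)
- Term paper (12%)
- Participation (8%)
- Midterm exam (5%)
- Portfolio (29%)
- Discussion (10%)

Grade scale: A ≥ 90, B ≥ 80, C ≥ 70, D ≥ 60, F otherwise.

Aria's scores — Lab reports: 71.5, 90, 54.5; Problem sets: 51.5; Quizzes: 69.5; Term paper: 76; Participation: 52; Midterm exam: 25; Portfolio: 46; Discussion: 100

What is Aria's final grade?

Lab reports: drop 54.5 → average of remaining 2 = 161.5/2 = 80.75
Weighted total:
  Lab reports 80.75 × 0.14 = 11.305
  Problem sets 51.5 × 0.12 = 6.18
  Quizzes 69.5 × 0.1 = 6.95
  Term paper 76 × 0.12 = 9.12
  Participation 52 × 0.08 = 4.16
  Midterm exam 25 × 0.05 = 1.25
  Portfolio 46 × 0.29 = 13.34
  Discussion 100 × 0.1 = 10
Sum = 62.305
62.305 is ≥ 60 and < 70 → D

D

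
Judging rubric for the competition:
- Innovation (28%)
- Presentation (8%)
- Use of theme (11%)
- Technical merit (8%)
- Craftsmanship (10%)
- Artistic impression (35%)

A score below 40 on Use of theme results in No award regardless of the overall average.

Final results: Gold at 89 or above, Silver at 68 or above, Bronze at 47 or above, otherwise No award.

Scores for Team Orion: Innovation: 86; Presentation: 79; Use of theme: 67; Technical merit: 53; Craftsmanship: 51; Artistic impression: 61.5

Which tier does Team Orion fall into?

Silver

Use of theme score 67 ≥ 40: minimum met.
Weighted total:
  Innovation 86 × 0.28 = 24.08
  Presentation 79 × 0.08 = 6.32
  Use of theme 67 × 0.11 = 7.37
  Technical merit 53 × 0.08 = 4.24
  Craftsmanship 51 × 0.1 = 5.1
  Artistic impression 61.5 × 0.35 = 21.525
Sum = 68.635
68.635 is ≥ 68 and < 89 → Silver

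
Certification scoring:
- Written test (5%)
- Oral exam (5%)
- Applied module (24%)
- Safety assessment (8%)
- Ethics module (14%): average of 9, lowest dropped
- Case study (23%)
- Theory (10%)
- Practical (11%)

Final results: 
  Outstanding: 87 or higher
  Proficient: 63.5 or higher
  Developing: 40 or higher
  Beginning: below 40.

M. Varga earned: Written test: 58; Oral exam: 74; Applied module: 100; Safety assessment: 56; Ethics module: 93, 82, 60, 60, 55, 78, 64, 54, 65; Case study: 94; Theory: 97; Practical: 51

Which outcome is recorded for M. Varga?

Ethics module: drop 54 → average of remaining 8 = 557/8 = 69.625
Weighted total:
  Written test 58 × 0.05 = 2.9
  Oral exam 74 × 0.05 = 3.7
  Applied module 100 × 0.24 = 24
  Safety assessment 56 × 0.08 = 4.48
  Ethics module 69.625 × 0.14 = 9.7475
  Case study 94 × 0.23 = 21.62
  Theory 97 × 0.1 = 9.7
  Practical 51 × 0.11 = 5.61
Sum = 81.7575
81.7575 is ≥ 63.5 and < 87 → Proficient

Proficient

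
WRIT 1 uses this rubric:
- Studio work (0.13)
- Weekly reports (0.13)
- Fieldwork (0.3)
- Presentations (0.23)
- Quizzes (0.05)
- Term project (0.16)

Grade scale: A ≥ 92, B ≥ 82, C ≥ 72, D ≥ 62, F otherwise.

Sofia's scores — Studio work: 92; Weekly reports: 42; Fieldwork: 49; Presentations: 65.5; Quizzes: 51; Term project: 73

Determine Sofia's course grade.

Weighted total:
  Studio work 92 × 0.13 = 11.96
  Weekly reports 42 × 0.13 = 5.46
  Fieldwork 49 × 0.3 = 14.7
  Presentations 65.5 × 0.23 = 15.065
  Quizzes 51 × 0.05 = 2.55
  Term project 73 × 0.16 = 11.68
Sum = 61.415
61.415 < 62 → F

F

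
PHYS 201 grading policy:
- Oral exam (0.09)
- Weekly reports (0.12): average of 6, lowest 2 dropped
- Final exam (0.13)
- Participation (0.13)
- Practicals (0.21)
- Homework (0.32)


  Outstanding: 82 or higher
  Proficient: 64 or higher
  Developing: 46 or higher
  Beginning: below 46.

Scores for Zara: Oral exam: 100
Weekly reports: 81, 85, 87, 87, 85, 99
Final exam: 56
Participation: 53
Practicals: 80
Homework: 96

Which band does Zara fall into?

Weekly reports: drop 81, 85 → average of remaining 4 = 358/4 = 89.5
Weighted total:
  Oral exam 100 × 0.09 = 9
  Weekly reports 89.5 × 0.12 = 10.74
  Final exam 56 × 0.13 = 7.28
  Participation 53 × 0.13 = 6.89
  Practicals 80 × 0.21 = 16.8
  Homework 96 × 0.32 = 30.72
Sum = 81.43
81.43 is ≥ 64 and < 82 → Proficient

Proficient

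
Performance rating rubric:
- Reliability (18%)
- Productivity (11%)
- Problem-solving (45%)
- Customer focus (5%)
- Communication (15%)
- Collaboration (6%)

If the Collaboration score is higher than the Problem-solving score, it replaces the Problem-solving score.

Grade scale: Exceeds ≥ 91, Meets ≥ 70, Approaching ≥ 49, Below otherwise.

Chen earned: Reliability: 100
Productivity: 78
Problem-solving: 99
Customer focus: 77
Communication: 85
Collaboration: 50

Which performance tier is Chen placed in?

Meets

Collaboration (50) ≤ Problem-solving (99), so Problem-solving stays at 99.
Weighted total:
  Reliability 100 × 0.18 = 18
  Productivity 78 × 0.11 = 8.58
  Problem-solving 99 × 0.45 = 44.55
  Customer focus 77 × 0.05 = 3.85
  Communication 85 × 0.15 = 12.75
  Collaboration 50 × 0.06 = 3
Sum = 90.73
90.73 is ≥ 70 and < 91 → Meets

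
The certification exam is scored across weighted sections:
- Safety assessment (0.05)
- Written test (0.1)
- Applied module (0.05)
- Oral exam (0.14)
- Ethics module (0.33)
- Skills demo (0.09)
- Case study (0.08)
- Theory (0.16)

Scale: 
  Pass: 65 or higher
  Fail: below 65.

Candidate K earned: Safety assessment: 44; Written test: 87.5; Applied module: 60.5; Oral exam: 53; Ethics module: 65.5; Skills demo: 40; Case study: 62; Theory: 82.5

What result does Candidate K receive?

Fail

Weighted total:
  Safety assessment 44 × 0.05 = 2.2
  Written test 87.5 × 0.1 = 8.75
  Applied module 60.5 × 0.05 = 3.025
  Oral exam 53 × 0.14 = 7.42
  Ethics module 65.5 × 0.33 = 21.615
  Skills demo 40 × 0.09 = 3.6
  Case study 62 × 0.08 = 4.96
  Theory 82.5 × 0.16 = 13.2
Sum = 64.77
64.77 < 65 → Fail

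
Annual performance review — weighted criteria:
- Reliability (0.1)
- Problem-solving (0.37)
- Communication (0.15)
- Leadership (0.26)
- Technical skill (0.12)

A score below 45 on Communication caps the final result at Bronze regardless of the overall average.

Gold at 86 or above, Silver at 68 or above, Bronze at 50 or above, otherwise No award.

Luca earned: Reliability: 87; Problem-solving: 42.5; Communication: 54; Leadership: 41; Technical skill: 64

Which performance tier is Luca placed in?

Bronze

Communication score 54 ≥ 45: minimum met.
Weighted total:
  Reliability 87 × 0.1 = 8.7
  Problem-solving 42.5 × 0.37 = 15.725
  Communication 54 × 0.15 = 8.1
  Leadership 41 × 0.26 = 10.66
  Technical skill 64 × 0.12 = 7.68
Sum = 50.865
50.865 is ≥ 50 and < 68 → Bronze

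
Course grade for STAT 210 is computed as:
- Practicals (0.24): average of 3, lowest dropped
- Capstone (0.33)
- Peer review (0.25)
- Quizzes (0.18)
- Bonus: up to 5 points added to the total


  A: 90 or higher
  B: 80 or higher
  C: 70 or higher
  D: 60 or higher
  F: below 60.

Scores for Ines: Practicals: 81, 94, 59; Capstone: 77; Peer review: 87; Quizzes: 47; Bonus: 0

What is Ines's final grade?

C

Practicals: drop 59 → average of remaining 2 = 175/2 = 87.5
Weighted total:
  Practicals 87.5 × 0.24 = 21
  Capstone 77 × 0.33 = 25.41
  Peer review 87 × 0.25 = 21.75
  Quizzes 47 × 0.18 = 8.46
Sum = 76.62
Bonus: 76.62 + 0 = 76.62
76.62 is ≥ 70 and < 80 → C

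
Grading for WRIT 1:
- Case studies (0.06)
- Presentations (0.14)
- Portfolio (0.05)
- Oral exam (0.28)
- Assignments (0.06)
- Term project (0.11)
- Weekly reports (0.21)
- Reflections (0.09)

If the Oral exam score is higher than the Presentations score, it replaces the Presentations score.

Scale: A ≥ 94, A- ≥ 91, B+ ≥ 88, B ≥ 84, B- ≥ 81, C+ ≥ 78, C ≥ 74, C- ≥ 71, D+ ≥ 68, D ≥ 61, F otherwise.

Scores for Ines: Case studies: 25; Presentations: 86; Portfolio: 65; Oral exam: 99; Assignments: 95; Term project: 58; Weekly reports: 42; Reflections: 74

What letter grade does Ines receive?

Oral exam (99) > Presentations (86), so Presentations counts as 99.
Weighted total:
  Case studies 25 × 0.06 = 1.5
  Presentations 99 × 0.14 = 13.86
  Portfolio 65 × 0.05 = 3.25
  Oral exam 99 × 0.28 = 27.72
  Assignments 95 × 0.06 = 5.7
  Term project 58 × 0.11 = 6.38
  Weekly reports 42 × 0.21 = 8.82
  Reflections 74 × 0.09 = 6.66
Sum = 73.89
73.89 is ≥ 71 and < 74 → C-

C-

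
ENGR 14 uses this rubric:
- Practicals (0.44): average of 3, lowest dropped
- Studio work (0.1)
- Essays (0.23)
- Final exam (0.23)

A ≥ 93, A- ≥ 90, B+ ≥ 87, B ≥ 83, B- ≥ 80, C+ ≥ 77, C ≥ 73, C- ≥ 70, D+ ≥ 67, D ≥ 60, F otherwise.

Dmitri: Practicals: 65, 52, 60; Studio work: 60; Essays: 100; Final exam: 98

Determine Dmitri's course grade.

C+

Practicals: drop 52 → average of remaining 2 = 125/2 = 62.5
Weighted total:
  Practicals 62.5 × 0.44 = 27.5
  Studio work 60 × 0.1 = 6
  Essays 100 × 0.23 = 23
  Final exam 98 × 0.23 = 22.54
Sum = 79.04
79.04 is ≥ 77 and < 80 → C+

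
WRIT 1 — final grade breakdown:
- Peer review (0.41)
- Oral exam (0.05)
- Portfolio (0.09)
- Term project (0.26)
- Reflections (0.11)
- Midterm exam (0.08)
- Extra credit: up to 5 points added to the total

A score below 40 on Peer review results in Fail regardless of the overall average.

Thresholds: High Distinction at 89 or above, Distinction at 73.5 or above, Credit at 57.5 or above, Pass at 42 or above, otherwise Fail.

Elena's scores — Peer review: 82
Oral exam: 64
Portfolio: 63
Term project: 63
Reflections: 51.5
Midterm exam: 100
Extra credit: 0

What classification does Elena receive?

Peer review score 82 ≥ 40: minimum met.
Weighted total:
  Peer review 82 × 0.41 = 33.62
  Oral exam 64 × 0.05 = 3.2
  Portfolio 63 × 0.09 = 5.67
  Term project 63 × 0.26 = 16.38
  Reflections 51.5 × 0.11 = 5.665
  Midterm exam 100 × 0.08 = 8
Sum = 72.535
Extra credit: 72.535 + 0 = 72.535
72.535 is ≥ 57.5 and < 73.5 → Credit

Credit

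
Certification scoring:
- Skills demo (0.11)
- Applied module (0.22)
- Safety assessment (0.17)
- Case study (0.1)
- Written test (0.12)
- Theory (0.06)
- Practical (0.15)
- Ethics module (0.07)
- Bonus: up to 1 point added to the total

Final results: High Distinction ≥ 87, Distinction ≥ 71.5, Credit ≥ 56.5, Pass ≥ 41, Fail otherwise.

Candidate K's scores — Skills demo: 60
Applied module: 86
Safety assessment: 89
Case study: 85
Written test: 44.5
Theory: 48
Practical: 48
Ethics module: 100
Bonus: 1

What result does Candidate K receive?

Distinction

Weighted total:
  Skills demo 60 × 0.11 = 6.6
  Applied module 86 × 0.22 = 18.92
  Safety assessment 89 × 0.17 = 15.13
  Case study 85 × 0.1 = 8.5
  Written test 44.5 × 0.12 = 5.34
  Theory 48 × 0.06 = 2.88
  Practical 48 × 0.15 = 7.2
  Ethics module 100 × 0.07 = 7
Sum = 71.57
Bonus: 71.57 + 1 = 72.57
72.57 is ≥ 71.5 and < 87 → Distinction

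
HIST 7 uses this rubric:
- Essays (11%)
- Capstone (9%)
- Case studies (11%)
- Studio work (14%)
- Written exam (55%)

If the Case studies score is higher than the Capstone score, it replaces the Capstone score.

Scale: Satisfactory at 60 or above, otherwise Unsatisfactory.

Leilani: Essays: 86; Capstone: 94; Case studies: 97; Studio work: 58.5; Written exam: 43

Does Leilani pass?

Satisfactory

Case studies (97) > Capstone (94), so Capstone counts as 97.
Weighted total:
  Essays 86 × 0.11 = 9.46
  Capstone 97 × 0.09 = 8.73
  Case studies 97 × 0.11 = 10.67
  Studio work 58.5 × 0.14 = 8.19
  Written exam 43 × 0.55 = 23.65
Sum = 60.7
60.7 ≥ 60 → Satisfactory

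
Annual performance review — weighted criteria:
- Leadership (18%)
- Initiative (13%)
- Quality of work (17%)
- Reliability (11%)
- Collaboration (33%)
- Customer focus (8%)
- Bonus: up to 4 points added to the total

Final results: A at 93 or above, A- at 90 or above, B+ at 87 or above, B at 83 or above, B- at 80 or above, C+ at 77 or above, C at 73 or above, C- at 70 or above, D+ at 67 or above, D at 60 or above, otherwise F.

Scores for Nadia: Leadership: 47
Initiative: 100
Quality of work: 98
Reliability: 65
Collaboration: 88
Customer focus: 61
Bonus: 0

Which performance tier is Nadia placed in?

C+

Weighted total:
  Leadership 47 × 0.18 = 8.46
  Initiative 100 × 0.13 = 13
  Quality of work 98 × 0.17 = 16.66
  Reliability 65 × 0.11 = 7.15
  Collaboration 88 × 0.33 = 29.04
  Customer focus 61 × 0.08 = 4.88
Sum = 79.19
Bonus: 79.19 + 0 = 79.19
79.19 is ≥ 77 and < 80 → C+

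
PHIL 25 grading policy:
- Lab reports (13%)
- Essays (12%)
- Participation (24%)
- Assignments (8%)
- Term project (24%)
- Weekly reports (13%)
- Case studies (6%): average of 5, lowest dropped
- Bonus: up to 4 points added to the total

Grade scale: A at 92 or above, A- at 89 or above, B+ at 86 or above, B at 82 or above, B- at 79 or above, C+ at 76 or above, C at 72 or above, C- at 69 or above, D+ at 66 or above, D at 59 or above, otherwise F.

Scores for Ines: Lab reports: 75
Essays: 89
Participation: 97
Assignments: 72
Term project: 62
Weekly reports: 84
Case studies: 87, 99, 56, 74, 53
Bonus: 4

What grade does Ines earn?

Case studies: drop 53 → average of remaining 4 = 316/4 = 79
Weighted total:
  Lab reports 75 × 0.13 = 9.75
  Essays 89 × 0.12 = 10.68
  Participation 97 × 0.24 = 23.28
  Assignments 72 × 0.08 = 5.76
  Term project 62 × 0.24 = 14.88
  Weekly reports 84 × 0.13 = 10.92
  Case studies 79 × 0.06 = 4.74
Sum = 80.01
Bonus: 80.01 + 4 = 84.01
84.01 is ≥ 82 and < 86 → B

B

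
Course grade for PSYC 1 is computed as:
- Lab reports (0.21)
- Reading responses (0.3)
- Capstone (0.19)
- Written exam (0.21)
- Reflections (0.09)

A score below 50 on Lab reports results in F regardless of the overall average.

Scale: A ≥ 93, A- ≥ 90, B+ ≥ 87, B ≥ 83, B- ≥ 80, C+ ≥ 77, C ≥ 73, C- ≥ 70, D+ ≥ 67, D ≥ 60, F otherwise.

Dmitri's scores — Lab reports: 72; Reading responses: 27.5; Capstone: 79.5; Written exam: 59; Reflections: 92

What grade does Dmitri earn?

Lab reports score 72 ≥ 50: minimum met.
Weighted total:
  Lab reports 72 × 0.21 = 15.12
  Reading responses 27.5 × 0.3 = 8.25
  Capstone 79.5 × 0.19 = 15.105
  Written exam 59 × 0.21 = 12.39
  Reflections 92 × 0.09 = 8.28
Sum = 59.145
59.145 < 60 → F

F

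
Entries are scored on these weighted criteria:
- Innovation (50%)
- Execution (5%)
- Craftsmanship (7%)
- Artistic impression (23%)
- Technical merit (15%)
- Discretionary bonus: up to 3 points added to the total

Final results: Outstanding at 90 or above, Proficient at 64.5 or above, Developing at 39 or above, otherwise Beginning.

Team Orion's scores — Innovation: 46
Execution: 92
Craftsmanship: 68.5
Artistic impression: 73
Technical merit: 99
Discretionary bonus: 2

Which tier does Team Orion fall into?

Proficient

Weighted total:
  Innovation 46 × 0.5 = 23
  Execution 92 × 0.05 = 4.6
  Craftsmanship 68.5 × 0.07 = 4.795
  Artistic impression 73 × 0.23 = 16.79
  Technical merit 99 × 0.15 = 14.85
Sum = 64.035
Discretionary bonus: 64.035 + 2 = 66.035
66.035 is ≥ 64.5 and < 90 → Proficient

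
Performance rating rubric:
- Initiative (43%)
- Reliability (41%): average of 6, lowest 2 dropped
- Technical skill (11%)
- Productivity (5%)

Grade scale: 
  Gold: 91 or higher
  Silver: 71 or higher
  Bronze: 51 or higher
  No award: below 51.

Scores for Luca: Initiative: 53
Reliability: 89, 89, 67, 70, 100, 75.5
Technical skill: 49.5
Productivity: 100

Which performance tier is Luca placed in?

Bronze

Reliability: drop 67, 70 → average of remaining 4 = 353.5/4 = 88.375
Weighted total:
  Initiative 53 × 0.43 = 22.79
  Reliability 88.375 × 0.41 = 36.23375
  Technical skill 49.5 × 0.11 = 5.445
  Productivity 100 × 0.05 = 5
Sum = 69.46875
69.46875 is ≥ 51 and < 71 → Bronze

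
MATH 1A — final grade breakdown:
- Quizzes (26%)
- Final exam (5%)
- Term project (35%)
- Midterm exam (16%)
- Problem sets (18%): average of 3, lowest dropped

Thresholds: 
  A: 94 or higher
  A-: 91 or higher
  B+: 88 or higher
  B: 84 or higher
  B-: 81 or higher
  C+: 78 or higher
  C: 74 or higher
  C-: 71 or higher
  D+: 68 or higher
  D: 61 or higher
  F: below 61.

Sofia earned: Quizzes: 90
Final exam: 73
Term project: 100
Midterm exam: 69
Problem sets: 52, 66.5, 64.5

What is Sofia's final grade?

Problem sets: drop 52 → average of remaining 2 = 131/2 = 65.5
Weighted total:
  Quizzes 90 × 0.26 = 23.4
  Final exam 73 × 0.05 = 3.65
  Term project 100 × 0.35 = 35
  Midterm exam 69 × 0.16 = 11.04
  Problem sets 65.5 × 0.18 = 11.79
Sum = 84.88
84.88 is ≥ 84 and < 88 → B

B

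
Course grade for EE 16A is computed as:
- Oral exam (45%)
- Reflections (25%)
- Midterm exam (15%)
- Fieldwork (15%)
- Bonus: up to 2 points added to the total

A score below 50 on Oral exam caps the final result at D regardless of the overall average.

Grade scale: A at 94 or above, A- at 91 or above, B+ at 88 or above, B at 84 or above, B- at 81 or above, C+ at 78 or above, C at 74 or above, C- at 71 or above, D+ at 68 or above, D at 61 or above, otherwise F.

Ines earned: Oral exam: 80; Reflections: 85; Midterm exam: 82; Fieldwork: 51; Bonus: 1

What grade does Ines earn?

C+

Oral exam score 80 ≥ 50: minimum met.
Weighted total:
  Oral exam 80 × 0.45 = 36
  Reflections 85 × 0.25 = 21.25
  Midterm exam 82 × 0.15 = 12.3
  Fieldwork 51 × 0.15 = 7.65
Sum = 77.2
Bonus: 77.2 + 1 = 78.2
78.2 is ≥ 78 and < 81 → C+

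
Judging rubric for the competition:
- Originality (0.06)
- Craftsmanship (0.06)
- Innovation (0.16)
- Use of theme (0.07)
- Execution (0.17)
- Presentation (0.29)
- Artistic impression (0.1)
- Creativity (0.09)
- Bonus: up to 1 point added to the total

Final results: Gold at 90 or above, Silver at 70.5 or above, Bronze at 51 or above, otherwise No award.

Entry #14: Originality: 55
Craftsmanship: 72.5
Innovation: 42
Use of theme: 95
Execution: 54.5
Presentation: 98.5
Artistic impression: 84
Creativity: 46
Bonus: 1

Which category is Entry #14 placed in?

Silver

Weighted total:
  Originality 55 × 0.06 = 3.3
  Craftsmanship 72.5 × 0.06 = 4.35
  Innovation 42 × 0.16 = 6.72
  Use of theme 95 × 0.07 = 6.65
  Execution 54.5 × 0.17 = 9.265
  Presentation 98.5 × 0.29 = 28.565
  Artistic impression 84 × 0.1 = 8.4
  Creativity 46 × 0.09 = 4.14
Sum = 71.39
Bonus: 71.39 + 1 = 72.39
72.39 is ≥ 70.5 and < 90 → Silver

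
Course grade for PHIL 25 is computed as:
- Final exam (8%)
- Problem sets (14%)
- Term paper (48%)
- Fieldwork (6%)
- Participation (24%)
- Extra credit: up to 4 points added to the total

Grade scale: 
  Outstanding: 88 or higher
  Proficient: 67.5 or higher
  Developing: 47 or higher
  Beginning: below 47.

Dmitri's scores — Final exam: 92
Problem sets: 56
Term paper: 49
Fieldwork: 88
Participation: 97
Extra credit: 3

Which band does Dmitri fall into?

Weighted total:
  Final exam 92 × 0.08 = 7.36
  Problem sets 56 × 0.14 = 7.84
  Term paper 49 × 0.48 = 23.52
  Fieldwork 88 × 0.06 = 5.28
  Participation 97 × 0.24 = 23.28
Sum = 67.28
Extra credit: 67.28 + 3 = 70.28
70.28 is ≥ 67.5 and < 88 → Proficient

Proficient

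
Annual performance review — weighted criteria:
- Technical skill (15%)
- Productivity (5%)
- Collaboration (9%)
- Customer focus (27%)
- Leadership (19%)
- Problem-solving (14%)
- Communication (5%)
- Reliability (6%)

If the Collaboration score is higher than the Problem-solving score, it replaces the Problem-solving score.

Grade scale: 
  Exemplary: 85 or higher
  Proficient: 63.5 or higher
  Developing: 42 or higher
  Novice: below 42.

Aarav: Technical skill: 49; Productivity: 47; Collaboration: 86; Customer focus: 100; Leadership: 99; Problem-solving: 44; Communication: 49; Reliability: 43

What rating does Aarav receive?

Proficient

Collaboration (86) > Problem-solving (44), so Problem-solving counts as 86.
Weighted total:
  Technical skill 49 × 0.15 = 7.35
  Productivity 47 × 0.05 = 2.35
  Collaboration 86 × 0.09 = 7.74
  Customer focus 100 × 0.27 = 27
  Leadership 99 × 0.19 = 18.81
  Problem-solving 86 × 0.14 = 12.04
  Communication 49 × 0.05 = 2.45
  Reliability 43 × 0.06 = 2.58
Sum = 80.32
80.32 is ≥ 63.5 and < 85 → Proficient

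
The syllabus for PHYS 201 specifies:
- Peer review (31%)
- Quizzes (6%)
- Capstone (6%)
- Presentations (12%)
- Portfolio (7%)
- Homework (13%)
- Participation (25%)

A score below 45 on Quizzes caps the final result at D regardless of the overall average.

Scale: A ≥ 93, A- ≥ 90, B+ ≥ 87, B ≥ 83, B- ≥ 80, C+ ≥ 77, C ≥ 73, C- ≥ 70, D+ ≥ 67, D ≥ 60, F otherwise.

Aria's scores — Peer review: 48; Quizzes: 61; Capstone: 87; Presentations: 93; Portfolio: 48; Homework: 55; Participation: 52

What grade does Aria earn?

F

Quizzes score 61 ≥ 45: minimum met.
Weighted total:
  Peer review 48 × 0.31 = 14.88
  Quizzes 61 × 0.06 = 3.66
  Capstone 87 × 0.06 = 5.22
  Presentations 93 × 0.12 = 11.16
  Portfolio 48 × 0.07 = 3.36
  Homework 55 × 0.13 = 7.15
  Participation 52 × 0.25 = 13
Sum = 58.43
58.43 < 60 → F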